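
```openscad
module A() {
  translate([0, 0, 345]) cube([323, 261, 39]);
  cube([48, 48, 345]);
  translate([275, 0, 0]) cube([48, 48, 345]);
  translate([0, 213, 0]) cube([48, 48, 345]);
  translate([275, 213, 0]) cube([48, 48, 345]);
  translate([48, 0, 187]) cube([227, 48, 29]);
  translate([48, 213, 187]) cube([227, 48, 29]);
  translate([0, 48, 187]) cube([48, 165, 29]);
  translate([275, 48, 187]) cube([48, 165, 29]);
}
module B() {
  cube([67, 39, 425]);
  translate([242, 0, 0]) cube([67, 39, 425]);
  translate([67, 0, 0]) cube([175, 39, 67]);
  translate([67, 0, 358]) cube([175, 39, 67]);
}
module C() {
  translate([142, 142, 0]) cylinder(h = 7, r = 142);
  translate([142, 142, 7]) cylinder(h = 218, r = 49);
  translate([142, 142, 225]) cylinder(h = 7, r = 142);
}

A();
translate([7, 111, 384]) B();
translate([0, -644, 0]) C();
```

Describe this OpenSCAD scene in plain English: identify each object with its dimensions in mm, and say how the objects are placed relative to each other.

A is a simple wooden stool: a rectangular seat 323 mm (x) by 261 mm (y), 39 mm thick, top face at z = 384 mm, on four square legs, each 48×48 mm in cross-section. The legs rest on z = 0, each flush with a corner of the seat. Four stretchers, 48 mm wide and 29 mm tall, connect adjacent legs with their undersides at z = 187 mm, each running between the inner faces of the legs it joins and aligned with the legs' outer faces on the other axis.

B is a rectangular picture frame lying in the x–z plane (depth along y). The opening is 175 mm wide (x) by 291 mm tall (z), surrounded by a border 67 mm wide on all four sides. The frame is 39 mm deep and is made of two full-height vertical stiles with two horizontal rails fitted between them.

C is a spool: two coaxial disc flanges of radius 142 mm and thickness 7 mm, joined by a core cylinder of radius 49 mm and height 218 mm. The lower flange rests on z = 0 and the three cylinders share a vertical axis.

The picture frame is on top of the stool, centred. The spool is on the floor beside the stool on its −y side.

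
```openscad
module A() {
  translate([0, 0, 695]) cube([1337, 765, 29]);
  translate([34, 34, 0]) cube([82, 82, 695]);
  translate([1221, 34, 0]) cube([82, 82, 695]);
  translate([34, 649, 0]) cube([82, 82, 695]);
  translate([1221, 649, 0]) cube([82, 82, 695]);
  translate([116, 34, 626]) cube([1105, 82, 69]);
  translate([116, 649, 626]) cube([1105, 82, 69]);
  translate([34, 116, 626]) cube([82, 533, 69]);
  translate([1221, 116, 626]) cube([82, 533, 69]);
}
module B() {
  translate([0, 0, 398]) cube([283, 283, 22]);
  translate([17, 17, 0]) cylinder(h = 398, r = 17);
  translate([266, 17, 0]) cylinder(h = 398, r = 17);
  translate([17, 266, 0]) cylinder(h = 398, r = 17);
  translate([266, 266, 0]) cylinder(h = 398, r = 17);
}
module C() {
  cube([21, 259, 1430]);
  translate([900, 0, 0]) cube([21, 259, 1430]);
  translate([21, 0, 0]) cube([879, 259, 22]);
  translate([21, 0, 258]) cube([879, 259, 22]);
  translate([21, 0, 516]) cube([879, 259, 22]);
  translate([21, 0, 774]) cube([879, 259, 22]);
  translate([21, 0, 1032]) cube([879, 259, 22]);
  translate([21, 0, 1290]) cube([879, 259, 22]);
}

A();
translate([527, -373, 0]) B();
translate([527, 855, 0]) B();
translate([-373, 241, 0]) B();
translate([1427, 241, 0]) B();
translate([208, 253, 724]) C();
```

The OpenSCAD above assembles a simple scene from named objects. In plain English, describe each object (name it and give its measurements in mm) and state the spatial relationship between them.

A is a table: top 1337 mm (x) × 765 mm (y), 29 mm thick, upper face at z = 724 mm, on four 82×82 mm square legs, each inset 34 mm from the nearest pair of top edges, running from z = 0 to the bottom of the top. Four apron rails, 82 mm thick and 69 mm tall, run between adjacent legs with their top edges flush with the underside of the top and their outer faces flush with the legs' outer faces.

B is a four-legged stool. The seat is a 283×283×22 mm slab whose top surface is at z = 420 mm; four round legs, each 34 mm in diameter, run from the floor (z = 0) to the underside of the seat, each leg's axis is inset half a diameter from the nearest pair of seat edges (so the leg's bounding box is flush with the corner).

C is a bookshelf 921 mm wide overall, 259 mm deep and 1430 mm tall. The two sides are 21 mm thick vertical panels. 6 horizontal shelves of 22 mm thickness span between the inner faces of the sides; the lowest shelf sits on the floor and shelves are stacked with a clear vertical gap of 236 mm between each pair.

Four stools sit around the table at the −y, +y, −x, +x sides. The bookshelf is on top of the table, centred.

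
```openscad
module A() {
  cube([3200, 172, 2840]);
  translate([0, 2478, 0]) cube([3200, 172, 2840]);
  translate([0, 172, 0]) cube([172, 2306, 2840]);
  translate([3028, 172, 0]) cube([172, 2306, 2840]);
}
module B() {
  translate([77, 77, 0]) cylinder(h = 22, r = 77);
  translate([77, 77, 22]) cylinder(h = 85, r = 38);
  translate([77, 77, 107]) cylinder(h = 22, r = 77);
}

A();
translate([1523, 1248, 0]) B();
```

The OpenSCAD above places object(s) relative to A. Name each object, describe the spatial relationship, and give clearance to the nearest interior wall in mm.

A is a house frame. B is a spool. The spool sits inside the house frame, centred. The clearance to the nearest interior wall is 1076 mm.

Clearances: x = 1351, y = 1076; minimum 1076 mm.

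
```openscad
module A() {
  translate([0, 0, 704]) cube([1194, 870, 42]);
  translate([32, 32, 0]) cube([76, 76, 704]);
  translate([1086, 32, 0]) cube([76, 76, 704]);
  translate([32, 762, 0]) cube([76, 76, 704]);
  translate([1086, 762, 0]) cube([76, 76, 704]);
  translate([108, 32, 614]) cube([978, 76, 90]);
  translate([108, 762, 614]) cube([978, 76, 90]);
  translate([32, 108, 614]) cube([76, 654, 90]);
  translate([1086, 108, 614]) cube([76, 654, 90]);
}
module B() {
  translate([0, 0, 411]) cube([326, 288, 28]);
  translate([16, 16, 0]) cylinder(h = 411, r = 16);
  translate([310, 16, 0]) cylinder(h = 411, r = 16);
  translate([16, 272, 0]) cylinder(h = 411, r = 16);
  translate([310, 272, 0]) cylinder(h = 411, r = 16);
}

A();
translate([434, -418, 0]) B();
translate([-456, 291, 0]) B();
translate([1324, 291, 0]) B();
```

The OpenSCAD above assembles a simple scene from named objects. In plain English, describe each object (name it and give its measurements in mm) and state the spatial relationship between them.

A is a table: top 1194 mm (x) × 870 mm (y), 42 mm thick, upper face at z = 746 mm, on four 76×76 mm square legs, each inset 32 mm from the nearest pair of top edges, running from z = 0 to the bottom of the top. Four apron rails, 76 mm thick and 90 mm tall, run between adjacent legs with their top edges flush with the underside of the top and their outer faces flush with the legs' outer faces.

B is a four-legged stool. The seat is 326×288 mm, 28 mm thick, top at z = 439 mm. It stands on four round legs, each 32 mm in diameter, from z = 0 to the seat underside, each leg's axis is inset half a diameter from the nearest pair of seat edges (so the leg's bounding box is flush with the corner).

Three stools sit around the table at the −y, −x, +x sides.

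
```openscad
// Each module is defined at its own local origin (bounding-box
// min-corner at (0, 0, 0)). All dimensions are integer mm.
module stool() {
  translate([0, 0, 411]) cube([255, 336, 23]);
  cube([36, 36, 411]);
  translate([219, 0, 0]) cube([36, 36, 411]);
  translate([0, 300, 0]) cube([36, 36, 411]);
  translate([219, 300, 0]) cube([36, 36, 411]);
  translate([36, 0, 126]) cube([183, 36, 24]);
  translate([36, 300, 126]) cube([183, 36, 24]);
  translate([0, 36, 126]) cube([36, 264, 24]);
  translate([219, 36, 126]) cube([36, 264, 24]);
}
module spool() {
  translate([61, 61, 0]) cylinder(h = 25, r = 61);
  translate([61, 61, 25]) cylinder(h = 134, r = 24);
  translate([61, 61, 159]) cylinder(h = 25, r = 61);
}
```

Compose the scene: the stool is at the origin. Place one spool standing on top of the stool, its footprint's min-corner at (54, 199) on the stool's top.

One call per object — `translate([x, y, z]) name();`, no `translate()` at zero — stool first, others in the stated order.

stool();
translate([54, 199, 434]) spool();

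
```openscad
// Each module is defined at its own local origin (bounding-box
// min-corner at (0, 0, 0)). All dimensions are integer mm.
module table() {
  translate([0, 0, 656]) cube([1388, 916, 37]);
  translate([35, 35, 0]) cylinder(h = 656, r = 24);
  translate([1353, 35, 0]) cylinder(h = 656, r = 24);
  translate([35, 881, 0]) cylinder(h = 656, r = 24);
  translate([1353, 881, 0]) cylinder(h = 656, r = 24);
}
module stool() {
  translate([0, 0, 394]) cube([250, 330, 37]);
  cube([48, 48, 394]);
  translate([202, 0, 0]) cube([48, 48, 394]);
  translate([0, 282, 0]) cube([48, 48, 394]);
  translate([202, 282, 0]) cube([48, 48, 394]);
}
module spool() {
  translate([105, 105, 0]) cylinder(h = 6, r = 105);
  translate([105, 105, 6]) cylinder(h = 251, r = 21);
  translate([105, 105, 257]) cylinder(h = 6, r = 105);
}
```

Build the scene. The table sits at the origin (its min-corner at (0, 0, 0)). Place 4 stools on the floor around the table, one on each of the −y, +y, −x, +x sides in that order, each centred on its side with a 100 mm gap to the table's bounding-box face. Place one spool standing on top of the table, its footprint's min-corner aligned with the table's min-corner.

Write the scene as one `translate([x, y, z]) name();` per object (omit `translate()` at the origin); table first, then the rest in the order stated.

table();
translate([569, -430, 0]) stool();
translate([569, 1016, 0]) stool();
translate([-350, 293, 0]) stool();
translate([1488, 293, 0]) stool();
translate([0, 0, 693]) spool();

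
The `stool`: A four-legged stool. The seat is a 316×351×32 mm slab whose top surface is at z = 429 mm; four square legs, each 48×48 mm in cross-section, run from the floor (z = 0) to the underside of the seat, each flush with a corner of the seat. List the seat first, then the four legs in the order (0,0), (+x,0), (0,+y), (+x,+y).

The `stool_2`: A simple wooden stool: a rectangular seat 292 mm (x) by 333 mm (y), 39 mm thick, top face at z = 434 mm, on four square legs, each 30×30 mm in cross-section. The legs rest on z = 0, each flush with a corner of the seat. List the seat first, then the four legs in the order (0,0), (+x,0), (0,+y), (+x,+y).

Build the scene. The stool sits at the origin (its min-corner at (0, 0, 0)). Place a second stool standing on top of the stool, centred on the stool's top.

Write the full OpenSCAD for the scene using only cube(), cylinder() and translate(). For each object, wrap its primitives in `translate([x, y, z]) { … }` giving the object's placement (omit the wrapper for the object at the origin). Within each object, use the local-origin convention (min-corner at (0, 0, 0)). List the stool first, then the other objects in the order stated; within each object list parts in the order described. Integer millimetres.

translate([0, 0, 397]) cube([316, 351, 32]);
cube([48, 48, 397]);
translate([268, 0, 0]) cube([48, 48, 397]);
translate([0, 303, 0]) cube([48, 48, 397]);
translate([268, 303, 0]) cube([48, 48, 397]);
translate([12, 9, 429]) {
  translate([0, 0, 395]) cube([292, 333, 39]);
  cube([30, 30, 395]);
  translate([262, 0, 0]) cube([30, 30, 395]);
  translate([0, 303, 0]) cube([30, 30, 395]);
  translate([262, 303, 0]) cube([30, 30, 395]);
}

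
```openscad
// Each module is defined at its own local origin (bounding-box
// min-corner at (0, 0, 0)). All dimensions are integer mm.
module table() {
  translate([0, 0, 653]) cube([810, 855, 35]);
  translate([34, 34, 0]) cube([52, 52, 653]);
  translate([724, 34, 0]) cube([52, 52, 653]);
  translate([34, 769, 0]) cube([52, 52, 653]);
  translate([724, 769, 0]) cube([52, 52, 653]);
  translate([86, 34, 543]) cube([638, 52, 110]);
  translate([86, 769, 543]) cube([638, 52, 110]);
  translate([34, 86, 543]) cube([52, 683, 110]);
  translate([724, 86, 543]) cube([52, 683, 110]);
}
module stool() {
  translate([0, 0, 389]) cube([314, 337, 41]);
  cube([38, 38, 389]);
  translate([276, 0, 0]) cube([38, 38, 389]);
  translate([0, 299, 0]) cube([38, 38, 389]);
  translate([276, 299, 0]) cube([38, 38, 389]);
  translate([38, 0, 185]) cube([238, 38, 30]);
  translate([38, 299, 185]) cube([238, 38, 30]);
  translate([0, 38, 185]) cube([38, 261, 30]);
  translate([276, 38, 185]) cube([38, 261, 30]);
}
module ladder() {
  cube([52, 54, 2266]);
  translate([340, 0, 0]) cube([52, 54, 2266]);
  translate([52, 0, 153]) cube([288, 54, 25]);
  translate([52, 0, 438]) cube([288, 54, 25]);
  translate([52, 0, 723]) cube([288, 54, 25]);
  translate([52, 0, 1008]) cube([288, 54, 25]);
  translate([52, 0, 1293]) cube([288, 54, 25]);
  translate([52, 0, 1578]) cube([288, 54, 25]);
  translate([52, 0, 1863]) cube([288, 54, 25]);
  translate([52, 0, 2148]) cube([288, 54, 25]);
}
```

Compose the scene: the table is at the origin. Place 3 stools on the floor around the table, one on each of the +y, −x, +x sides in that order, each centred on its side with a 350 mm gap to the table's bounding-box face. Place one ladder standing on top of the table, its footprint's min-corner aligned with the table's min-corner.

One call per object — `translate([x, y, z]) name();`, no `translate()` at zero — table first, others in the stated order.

table();
translate([248, 1205, 0]) stool();
translate([-664, 259, 0]) stool();
translate([1160, 259, 0]) stool();
translate([0, 0, 688]) ladder();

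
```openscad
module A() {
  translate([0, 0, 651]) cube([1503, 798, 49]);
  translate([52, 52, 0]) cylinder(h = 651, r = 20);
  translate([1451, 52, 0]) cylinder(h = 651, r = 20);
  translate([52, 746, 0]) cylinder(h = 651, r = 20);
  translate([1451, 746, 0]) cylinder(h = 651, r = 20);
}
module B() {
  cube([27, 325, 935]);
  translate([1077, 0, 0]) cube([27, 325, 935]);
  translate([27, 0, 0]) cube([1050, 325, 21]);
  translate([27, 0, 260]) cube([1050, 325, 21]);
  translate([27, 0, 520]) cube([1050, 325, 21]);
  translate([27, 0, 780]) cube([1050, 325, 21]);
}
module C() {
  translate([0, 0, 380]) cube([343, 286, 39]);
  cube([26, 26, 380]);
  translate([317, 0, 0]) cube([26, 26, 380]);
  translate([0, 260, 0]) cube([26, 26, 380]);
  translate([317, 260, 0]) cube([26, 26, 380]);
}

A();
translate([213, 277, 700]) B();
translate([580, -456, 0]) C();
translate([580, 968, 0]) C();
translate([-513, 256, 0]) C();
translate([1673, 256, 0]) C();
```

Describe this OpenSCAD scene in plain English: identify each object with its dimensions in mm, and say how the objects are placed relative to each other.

A is a table with a 1503×798 mm rectangular top, 49 mm thick, top surface at z = 700 mm, supported by four round legs of 40 mm diameter, each leg's bounding box inset 32 mm from the nearest pair of top edges, running from the floor.

B is a bookshelf 1104 mm wide overall, 325 mm deep and 935 mm tall. The two sides are 27 mm thick vertical panels. 4 horizontal shelves of 21 mm thickness span between the inner faces of the sides; the lowest shelf sits on the floor and shelves are stacked with a clear vertical gap of 239 mm between each pair.

C is a four-legged stool. The seat is 343×286 mm, 39 mm thick, top at z = 419 mm. It stands on four square legs, each 26×26 mm in cross-section, from z = 0 to the seat underside, each flush with a corner of the seat.

The bookshelf is on top of the table. Four stools sit around the table at the −y, +y, −x, +x sides.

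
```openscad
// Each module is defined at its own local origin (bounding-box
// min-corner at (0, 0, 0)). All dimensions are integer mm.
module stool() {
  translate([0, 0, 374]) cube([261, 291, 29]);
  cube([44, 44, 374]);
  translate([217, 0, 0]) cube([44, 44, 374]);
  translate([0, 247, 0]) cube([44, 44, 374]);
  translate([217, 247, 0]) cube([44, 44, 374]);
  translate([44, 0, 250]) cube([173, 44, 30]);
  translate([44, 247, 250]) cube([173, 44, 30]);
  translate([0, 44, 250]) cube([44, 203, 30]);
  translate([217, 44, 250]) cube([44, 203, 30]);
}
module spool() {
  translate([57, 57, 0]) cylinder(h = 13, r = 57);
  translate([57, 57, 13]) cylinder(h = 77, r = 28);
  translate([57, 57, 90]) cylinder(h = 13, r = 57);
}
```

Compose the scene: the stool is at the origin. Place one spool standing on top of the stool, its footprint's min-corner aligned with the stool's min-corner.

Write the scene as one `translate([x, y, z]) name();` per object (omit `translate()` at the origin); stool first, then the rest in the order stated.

stool();
translate([0, 0, 403]) spool();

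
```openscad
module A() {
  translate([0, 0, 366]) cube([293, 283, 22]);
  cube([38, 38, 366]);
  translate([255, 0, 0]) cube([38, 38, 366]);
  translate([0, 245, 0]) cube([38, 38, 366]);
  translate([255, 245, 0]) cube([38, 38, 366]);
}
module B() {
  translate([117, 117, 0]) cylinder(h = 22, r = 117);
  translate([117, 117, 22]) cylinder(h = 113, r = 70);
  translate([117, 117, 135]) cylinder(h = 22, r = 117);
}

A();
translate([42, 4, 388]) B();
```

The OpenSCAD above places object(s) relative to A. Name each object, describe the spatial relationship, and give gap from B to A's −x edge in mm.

The spool's min-x is at 42; the stool's min-x is 0; gap = 42 mm.

A is a stool. B is a spool. The spool is on top of the stool. The gap from the spool to the stool's −x edge is 42 mm.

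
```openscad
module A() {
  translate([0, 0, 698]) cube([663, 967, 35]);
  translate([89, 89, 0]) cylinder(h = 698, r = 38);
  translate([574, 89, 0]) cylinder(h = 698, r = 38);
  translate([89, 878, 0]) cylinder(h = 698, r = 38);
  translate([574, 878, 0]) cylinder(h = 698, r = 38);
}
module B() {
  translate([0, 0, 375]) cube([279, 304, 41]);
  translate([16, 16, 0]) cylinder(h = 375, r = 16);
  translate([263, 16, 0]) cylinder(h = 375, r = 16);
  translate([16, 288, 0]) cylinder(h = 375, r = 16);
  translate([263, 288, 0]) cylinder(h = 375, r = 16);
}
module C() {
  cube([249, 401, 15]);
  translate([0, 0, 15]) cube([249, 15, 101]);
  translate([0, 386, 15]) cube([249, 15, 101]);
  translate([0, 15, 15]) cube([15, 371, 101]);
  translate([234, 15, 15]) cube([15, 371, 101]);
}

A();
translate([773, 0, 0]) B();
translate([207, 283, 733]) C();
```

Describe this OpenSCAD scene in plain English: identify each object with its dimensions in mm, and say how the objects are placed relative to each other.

A is a table with a 663×967 mm rectangular top, 35 mm thick, top surface at z = 733 mm, supported by four round legs of 76 mm diameter, each leg's bounding box inset 51 mm from the nearest pair of top edges, running from the floor.

B is a four-legged stool. The seat is a 279×304×41 mm slab whose top surface is at z = 416 mm; four round legs, each 32 mm in diameter, run from the floor (z = 0) to the underside of the seat, each leg's axis is inset half a diameter from the nearest pair of seat edges (so the leg's bounding box is flush with the corner).

C is an open storage box with external size 249×401×116 mm and wall thickness 15 mm (the base is also 15 mm thick). The base covers the whole footprint; the four walls stand on the base, with the y-facing walls full-width and the x-facing walls fitting between their inner faces.

The stool is on the floor beside the table on its +x side. The open box is on top of the table, centred.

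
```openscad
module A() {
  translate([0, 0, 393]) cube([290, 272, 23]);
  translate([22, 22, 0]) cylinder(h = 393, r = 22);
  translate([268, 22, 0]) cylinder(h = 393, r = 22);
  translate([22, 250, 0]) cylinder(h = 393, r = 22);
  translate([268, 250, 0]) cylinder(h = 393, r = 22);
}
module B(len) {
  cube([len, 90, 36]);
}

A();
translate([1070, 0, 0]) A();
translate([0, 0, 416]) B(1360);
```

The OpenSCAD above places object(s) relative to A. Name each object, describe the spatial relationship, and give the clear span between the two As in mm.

A is a stool. B is a beam. A beam spans the tops of two stools. The clear span between the two stools is 780 mm.

Second stool starts at x = 1070; first ends at x = 290; clear span = 1070 − 290 = 780 mm.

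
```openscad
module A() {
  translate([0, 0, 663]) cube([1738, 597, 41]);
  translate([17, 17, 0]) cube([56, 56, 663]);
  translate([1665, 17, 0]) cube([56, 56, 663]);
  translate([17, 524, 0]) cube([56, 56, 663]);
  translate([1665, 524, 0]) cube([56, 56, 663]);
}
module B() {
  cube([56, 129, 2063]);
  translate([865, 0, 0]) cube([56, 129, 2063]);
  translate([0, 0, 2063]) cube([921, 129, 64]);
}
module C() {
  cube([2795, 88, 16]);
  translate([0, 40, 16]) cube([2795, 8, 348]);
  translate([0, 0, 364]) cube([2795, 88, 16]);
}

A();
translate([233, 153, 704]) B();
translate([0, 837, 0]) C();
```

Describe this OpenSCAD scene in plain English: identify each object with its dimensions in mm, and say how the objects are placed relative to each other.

A is a table: top 1738 mm (x) × 597 mm (y), 41 mm thick, upper face at z = 704 mm, on four 56×56 mm square legs, each inset 17 mm from the nearest pair of top edges, running from z = 0 to the bottom of the top.

B is a door frame. The clear opening is 809 mm wide and 2063 mm high. Two 56 mm wide jambs, 129 mm deep, stand either side of the opening from the floor to the top of the opening. A 64 mm thick head sits across the top of both jambs, spanning the full outside width of the frame.

C is an I-beam lying along x, 2795 mm long. Overall section height 380 mm. Two flanges 88 mm wide (y) and 16 mm thick, one on the floor and one at the top; a web 8 mm thick runs between them, centred on the flange width.

The door frame is on top of the table. The I-beam is on the floor beside the table on its +y side.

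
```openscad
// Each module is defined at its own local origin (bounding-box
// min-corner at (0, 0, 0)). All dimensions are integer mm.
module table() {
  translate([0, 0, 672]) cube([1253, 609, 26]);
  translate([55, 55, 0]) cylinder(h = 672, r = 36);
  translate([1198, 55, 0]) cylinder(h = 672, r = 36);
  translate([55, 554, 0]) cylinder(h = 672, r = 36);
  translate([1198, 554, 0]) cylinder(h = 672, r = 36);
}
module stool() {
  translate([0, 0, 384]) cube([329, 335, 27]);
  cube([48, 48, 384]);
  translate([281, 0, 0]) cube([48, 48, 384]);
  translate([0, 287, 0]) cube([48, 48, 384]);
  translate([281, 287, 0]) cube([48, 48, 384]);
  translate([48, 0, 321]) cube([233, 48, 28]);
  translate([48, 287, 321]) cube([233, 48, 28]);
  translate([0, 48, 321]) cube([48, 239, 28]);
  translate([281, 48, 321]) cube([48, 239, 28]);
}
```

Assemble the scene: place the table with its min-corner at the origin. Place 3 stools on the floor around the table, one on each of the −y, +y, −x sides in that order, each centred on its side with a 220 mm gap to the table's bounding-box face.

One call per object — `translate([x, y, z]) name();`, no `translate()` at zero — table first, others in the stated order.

table();
translate([462, -555, 0]) stool();
translate([462, 829, 0]) stool();
translate([-549, 137, 0]) stool();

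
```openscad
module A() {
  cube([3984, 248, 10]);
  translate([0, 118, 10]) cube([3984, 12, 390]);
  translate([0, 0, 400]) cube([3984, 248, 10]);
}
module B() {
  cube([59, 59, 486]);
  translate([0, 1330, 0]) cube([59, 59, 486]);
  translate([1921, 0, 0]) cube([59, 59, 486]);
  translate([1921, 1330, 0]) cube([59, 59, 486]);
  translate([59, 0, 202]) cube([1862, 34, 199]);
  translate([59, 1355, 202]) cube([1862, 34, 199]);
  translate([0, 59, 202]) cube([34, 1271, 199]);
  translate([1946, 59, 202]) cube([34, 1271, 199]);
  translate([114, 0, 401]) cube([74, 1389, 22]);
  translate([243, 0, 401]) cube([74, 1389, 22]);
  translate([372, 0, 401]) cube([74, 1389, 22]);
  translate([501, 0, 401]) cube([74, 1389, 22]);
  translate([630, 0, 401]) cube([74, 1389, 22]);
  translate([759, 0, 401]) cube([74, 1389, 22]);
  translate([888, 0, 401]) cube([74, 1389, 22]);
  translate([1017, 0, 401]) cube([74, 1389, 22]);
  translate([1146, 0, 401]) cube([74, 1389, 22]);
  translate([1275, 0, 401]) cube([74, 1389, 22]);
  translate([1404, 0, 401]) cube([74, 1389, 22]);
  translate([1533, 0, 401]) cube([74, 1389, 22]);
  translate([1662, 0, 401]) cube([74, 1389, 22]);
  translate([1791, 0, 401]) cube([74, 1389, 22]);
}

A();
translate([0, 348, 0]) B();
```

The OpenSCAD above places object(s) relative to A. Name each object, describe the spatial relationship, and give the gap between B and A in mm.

The bed frame's nearest face is 100 mm from the I-beam's +y face.

A is an I-beam. B is a bed frame. The bed frame is on the floor beside the I-beam on its +y side. The gap between the bed frame and the I-beam is 100 mm.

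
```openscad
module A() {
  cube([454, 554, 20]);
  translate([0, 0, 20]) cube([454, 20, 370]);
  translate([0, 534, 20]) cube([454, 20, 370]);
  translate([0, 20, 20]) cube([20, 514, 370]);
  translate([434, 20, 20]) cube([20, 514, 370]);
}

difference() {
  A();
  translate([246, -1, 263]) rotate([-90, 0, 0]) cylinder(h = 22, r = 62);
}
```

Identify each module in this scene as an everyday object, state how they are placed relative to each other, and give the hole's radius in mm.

A is an open box. The open box has a circular hole through its front wall. The hole's radius is 62 mm.

The subtracted cylinder has r = 62 mm.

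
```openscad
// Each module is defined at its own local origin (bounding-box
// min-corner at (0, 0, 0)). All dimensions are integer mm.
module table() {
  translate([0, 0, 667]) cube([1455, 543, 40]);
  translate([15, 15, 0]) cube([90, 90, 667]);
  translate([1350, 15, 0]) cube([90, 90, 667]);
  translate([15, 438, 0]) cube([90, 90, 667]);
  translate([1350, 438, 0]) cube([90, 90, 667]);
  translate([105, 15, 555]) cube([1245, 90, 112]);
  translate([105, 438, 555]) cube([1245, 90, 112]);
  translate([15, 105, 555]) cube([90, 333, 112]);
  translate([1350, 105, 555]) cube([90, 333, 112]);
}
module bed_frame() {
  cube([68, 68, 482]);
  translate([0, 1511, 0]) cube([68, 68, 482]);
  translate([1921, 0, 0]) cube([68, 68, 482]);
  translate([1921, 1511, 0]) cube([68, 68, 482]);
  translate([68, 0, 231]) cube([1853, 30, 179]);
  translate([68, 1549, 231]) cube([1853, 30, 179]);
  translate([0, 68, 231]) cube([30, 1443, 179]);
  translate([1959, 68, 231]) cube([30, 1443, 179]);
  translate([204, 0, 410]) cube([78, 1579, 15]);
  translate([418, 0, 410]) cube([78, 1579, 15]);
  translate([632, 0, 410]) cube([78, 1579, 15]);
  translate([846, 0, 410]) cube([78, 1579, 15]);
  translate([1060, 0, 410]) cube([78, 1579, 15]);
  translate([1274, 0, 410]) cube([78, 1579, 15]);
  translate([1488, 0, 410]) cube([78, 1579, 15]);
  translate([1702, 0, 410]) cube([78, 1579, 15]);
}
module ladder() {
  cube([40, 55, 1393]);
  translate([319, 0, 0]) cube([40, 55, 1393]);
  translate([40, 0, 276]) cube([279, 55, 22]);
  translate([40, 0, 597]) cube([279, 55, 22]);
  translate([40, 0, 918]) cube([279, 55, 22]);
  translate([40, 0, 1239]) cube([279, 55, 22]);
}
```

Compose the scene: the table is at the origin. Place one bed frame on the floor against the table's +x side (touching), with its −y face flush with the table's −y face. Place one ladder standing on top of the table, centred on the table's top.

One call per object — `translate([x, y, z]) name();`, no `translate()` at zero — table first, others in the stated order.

table();
translate([1455, 0, 0]) bed_frame();
translate([548, 244, 707]) ladder();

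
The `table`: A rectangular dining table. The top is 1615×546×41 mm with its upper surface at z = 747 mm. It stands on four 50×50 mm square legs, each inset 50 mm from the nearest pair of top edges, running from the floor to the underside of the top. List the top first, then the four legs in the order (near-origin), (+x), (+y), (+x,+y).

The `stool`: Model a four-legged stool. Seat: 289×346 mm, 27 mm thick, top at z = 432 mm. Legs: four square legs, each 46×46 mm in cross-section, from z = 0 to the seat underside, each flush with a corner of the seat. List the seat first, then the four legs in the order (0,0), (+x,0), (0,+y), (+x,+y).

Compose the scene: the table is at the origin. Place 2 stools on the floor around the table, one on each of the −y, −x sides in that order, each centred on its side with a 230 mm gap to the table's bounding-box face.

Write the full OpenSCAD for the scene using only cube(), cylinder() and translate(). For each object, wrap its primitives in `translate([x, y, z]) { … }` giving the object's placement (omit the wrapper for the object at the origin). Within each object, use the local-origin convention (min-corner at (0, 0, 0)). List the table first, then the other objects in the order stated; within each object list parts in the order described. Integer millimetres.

translate([0, 0, 706]) cube([1615, 546, 41]);
translate([50, 50, 0]) cube([50, 50, 706]);
translate([1515, 50, 0]) cube([50, 50, 706]);
translate([50, 446, 0]) cube([50, 50, 706]);
translate([1515, 446, 0]) cube([50, 50, 706]);
translate([663, -576, 0]) {
  translate([0, 0, 405]) cube([289, 346, 27]);
  cube([46, 46, 405]);
  translate([243, 0, 0]) cube([46, 46, 405]);
  translate([0, 300, 0]) cube([46, 46, 405]);
  translate([243, 300, 0]) cube([46, 46, 405]);
}
translate([-519, 100, 0]) {
  translate([0, 0, 405]) cube([289, 346, 27]);
  cube([46, 46, 405]);
  translate([243, 0, 0]) cube([46, 46, 405]);
  translate([0, 300, 0]) cube([46, 46, 405]);
  translate([243, 300, 0]) cube([46, 46, 405]);
}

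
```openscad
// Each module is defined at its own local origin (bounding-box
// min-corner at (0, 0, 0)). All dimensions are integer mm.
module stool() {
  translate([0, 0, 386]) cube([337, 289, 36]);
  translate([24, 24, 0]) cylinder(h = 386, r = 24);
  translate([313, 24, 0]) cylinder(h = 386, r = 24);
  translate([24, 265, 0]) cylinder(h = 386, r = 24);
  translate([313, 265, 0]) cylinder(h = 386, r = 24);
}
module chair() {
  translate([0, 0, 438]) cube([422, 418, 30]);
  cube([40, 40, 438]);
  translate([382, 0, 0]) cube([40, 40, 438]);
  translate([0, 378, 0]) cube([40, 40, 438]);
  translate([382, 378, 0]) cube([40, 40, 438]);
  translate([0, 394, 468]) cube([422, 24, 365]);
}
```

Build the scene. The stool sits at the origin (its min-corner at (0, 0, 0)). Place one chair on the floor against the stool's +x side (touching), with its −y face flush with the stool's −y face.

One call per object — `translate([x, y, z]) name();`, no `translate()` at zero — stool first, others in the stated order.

stool();
translate([337, 0, 0]) chair();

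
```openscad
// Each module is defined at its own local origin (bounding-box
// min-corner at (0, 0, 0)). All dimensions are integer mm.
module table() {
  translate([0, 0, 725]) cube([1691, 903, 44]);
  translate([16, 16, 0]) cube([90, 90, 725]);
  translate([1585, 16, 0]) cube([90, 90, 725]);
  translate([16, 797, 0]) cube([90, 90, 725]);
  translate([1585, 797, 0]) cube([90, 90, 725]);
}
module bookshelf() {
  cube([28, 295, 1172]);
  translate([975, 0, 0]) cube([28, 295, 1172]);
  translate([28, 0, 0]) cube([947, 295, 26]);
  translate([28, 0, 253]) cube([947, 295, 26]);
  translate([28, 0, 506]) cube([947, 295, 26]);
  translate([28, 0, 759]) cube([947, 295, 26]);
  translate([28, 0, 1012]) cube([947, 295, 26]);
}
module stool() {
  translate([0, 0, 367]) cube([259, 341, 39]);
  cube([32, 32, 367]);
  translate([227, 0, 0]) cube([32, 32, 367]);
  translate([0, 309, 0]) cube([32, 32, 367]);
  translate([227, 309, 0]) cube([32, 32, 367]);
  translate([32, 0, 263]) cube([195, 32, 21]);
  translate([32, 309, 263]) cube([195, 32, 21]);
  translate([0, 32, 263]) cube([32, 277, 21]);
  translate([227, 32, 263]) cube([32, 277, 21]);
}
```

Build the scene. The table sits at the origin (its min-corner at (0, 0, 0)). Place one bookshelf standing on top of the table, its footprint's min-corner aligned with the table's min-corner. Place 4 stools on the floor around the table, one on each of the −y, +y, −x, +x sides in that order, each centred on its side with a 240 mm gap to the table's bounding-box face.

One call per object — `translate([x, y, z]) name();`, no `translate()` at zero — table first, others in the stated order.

table();
translate([0, 0, 769]) bookshelf();
translate([716, -581, 0]) stool();
translate([716, 1143, 0]) stool();
translate([-499, 281, 0]) stool();
translate([1931, 281, 0]) stool();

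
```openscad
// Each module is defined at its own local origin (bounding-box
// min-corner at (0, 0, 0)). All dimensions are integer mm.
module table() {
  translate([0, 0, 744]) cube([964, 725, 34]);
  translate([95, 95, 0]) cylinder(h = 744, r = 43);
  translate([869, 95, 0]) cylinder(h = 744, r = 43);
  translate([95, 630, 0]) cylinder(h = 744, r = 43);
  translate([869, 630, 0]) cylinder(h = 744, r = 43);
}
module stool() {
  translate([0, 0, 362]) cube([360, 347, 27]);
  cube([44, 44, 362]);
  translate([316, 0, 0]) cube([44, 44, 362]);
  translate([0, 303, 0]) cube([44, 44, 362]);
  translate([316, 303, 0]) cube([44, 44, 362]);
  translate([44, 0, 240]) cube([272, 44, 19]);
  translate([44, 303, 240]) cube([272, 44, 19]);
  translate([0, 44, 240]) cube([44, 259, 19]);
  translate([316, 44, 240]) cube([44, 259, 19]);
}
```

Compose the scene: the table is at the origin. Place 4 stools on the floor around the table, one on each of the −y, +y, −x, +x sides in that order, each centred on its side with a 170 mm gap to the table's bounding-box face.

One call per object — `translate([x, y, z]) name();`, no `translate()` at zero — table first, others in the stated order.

table();
translate([302, -517, 0]) stool();
translate([302, 895, 0]) stool();
translate([-530, 189, 0]) stool();
translate([1134, 189, 0]) stool();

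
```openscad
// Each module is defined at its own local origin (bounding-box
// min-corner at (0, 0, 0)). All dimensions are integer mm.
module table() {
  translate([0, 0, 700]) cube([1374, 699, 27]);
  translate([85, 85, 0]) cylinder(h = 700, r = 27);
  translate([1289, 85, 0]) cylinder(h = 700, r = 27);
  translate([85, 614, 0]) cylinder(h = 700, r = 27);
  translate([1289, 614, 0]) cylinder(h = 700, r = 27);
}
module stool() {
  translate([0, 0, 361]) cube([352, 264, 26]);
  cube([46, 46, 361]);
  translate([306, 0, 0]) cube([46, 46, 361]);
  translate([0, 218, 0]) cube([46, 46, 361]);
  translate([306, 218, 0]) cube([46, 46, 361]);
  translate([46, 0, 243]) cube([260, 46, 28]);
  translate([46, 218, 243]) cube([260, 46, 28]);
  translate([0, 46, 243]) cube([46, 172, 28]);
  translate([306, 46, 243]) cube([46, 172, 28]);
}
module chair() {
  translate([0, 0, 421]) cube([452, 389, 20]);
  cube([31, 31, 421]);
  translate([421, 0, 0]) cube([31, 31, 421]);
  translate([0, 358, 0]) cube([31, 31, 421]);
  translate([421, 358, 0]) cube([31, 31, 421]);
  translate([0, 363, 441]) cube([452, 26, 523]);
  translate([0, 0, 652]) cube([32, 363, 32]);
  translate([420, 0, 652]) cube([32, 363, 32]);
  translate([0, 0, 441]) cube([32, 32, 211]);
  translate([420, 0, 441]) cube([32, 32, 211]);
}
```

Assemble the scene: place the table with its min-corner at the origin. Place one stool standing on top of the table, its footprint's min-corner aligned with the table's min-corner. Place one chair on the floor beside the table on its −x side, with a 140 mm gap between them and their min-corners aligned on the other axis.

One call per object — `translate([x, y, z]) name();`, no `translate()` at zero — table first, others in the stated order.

table();
translate([0, 0, 727]) stool();
translate([-592, 0, 0]) chair();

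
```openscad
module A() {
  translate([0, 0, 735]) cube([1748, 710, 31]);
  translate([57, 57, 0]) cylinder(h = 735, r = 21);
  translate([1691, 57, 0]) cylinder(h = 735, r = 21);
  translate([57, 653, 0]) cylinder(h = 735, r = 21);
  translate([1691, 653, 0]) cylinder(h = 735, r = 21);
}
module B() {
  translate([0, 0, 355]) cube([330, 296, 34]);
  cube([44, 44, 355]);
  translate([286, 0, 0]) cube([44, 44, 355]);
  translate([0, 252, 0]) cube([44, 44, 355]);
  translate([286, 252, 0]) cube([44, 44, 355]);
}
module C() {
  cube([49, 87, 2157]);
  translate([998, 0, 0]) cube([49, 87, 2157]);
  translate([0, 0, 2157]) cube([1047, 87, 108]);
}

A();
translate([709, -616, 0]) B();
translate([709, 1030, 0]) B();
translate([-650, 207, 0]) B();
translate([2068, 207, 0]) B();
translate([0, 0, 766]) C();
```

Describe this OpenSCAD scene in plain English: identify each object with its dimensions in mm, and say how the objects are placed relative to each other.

A is a table with a 1748×710 mm rectangular top, 31 mm thick, top surface at z = 766 mm, supported by four round legs of 42 mm diameter, each leg's bounding box inset 36 mm from the nearest pair of top edges, running from the floor.

B is a simple wooden stool: a rectangular seat 330 mm (x) by 296 mm (y), 34 mm thick, top face at z = 389 mm, on four square legs, each 44×44 mm in cross-section. The legs rest on z = 0, each flush with a corner of the seat.

C is a door frame. The clear opening is 949 mm wide and 2157 mm high. Two 49 mm wide jambs, 87 mm deep, stand either side of the opening from the floor to the top of the opening. A 108 mm thick head sits across the top of both jambs, spanning the full outside width of the frame.

Four stools sit around the table at the −y, +y, −x, +x sides. The door frame is on top of the table.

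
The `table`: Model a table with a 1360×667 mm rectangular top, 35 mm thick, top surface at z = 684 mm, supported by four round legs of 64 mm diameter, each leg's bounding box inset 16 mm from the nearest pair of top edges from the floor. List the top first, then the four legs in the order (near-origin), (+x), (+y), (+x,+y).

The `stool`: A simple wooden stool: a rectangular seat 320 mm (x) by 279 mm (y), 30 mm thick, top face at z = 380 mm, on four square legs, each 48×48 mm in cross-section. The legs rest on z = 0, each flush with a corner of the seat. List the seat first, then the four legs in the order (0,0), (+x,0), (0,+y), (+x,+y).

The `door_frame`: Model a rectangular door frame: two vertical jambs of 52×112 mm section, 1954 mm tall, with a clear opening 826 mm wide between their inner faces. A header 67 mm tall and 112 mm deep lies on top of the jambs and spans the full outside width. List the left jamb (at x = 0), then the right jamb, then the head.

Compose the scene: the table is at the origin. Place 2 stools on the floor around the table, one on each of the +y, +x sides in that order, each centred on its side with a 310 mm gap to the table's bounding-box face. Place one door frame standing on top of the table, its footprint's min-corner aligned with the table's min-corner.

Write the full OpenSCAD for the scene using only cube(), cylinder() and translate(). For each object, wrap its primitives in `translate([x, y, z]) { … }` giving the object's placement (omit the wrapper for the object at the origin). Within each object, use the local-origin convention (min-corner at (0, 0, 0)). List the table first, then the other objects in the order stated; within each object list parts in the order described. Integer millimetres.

translate([0, 0, 649]) cube([1360, 667, 35]);
translate([48, 48, 0]) cylinder(h = 649, r = 32);
translate([1312, 48, 0]) cylinder(h = 649, r = 32);
translate([48, 619, 0]) cylinder(h = 649, r = 32);
translate([1312, 619, 0]) cylinder(h = 649, r = 32);
translate([520, 977, 0]) {
  translate([0, 0, 350]) cube([320, 279, 30]);
  cube([48, 48, 350]);
  translate([272, 0, 0]) cube([48, 48, 350]);
  translate([0, 231, 0]) cube([48, 48, 350]);
  translate([272, 231, 0]) cube([48, 48, 350]);
}
translate([1670, 194, 0]) {
  translate([0, 0, 350]) cube([320, 279, 30]);
  cube([48, 48, 350]);
  translate([272, 0, 0]) cube([48, 48, 350]);
  translate([0, 231, 0]) cube([48, 48, 350]);
  translate([272, 231, 0]) cube([48, 48, 350]);
}
translate([0, 0, 684]) {
  cube([52, 112, 1954]);
  translate([878, 0, 0]) cube([52, 112, 1954]);
  translate([0, 0, 1954]) cube([930, 112, 67]);
}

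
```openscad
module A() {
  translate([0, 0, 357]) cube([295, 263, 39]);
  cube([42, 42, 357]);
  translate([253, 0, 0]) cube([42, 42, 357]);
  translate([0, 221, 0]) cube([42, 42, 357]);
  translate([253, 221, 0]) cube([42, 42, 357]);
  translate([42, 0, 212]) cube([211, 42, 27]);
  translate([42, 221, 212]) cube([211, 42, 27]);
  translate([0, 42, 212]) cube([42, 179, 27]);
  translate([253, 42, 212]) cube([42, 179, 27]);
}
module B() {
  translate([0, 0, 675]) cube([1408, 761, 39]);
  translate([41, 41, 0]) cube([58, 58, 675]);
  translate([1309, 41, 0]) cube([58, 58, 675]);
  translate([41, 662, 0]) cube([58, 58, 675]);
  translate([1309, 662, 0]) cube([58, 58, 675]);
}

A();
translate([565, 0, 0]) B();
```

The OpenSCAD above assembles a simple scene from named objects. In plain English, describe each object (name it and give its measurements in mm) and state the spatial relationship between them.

A is a four-legged stool. The seat is 295×263 mm, 39 mm thick, top at z = 396 mm. It stands on four square legs, each 42×42 mm in cross-section, from z = 0 to the seat underside, each flush with a corner of the seat. Four stretchers, 42 mm wide and 27 mm tall, connect adjacent legs with their undersides at z = 212 mm, each running between the inner faces of the legs it joins and aligned with the legs' outer faces on the other axis.

B is a table: top 1408 mm (x) × 761 mm (y), 39 mm thick, upper face at z = 714 mm, on four 58×58 mm square legs, each inset 41 mm from the nearest pair of top edges, running from z = 0 to the bottom of the top.

The table is on the floor beside the stool on its +x side.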